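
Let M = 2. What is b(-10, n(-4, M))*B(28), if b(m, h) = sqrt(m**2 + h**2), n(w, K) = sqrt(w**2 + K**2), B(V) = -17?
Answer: -34*sqrt(30) ≈ -186.23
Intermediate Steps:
n(w, K) = sqrt(K**2 + w**2)
b(m, h) = sqrt(h**2 + m**2)
b(-10, n(-4, M))*B(28) = sqrt((sqrt(2**2 + (-4)**2))**2 + (-10)**2)*(-17) = sqrt((sqrt(4 + 16))**2 + 100)*(-17) = sqrt((sqrt(20))**2 + 100)*(-17) = sqrt((2*sqrt(5))**2 + 100)*(-17) = sqrt(20 + 100)*(-17) = sqrt(120)*(-17) = (2*sqrt(30))*(-17) = -34*sqrt(30)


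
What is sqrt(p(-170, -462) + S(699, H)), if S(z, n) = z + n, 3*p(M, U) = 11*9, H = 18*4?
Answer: 2*sqrt(201) ≈ 28.355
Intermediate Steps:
H = 72
p(M, U) = 33 (p(M, U) = (11*9)/3 = (1/3)*99 = 33)
S(z, n) = n + z
sqrt(p(-170, -462) + S(699, H)) = sqrt(33 + (72 + 699)) = sqrt(33 + 771) = sqrt(804) = 2*sqrt(201)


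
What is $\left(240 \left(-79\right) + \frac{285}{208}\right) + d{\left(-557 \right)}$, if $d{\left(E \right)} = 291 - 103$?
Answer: $- \frac{3904291}{208} \approx -18771.0$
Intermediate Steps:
$d{\left(E \right)} = 188$
$\left(240 \left(-79\right) + \frac{285}{208}\right) + d{\left(-557 \right)} = \left(240 \left(-79\right) + \frac{285}{208}\right) + 188 = \left(-18960 + 285 \cdot \frac{1}{208}\right) + 188 = \left(-18960 + \frac{285}{208}\right) + 188 = - \frac{3943395}{208} + 188 = - \frac{3904291}{208}$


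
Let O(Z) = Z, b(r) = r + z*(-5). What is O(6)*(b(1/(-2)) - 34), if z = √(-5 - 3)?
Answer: -207 - 60*I*√2 ≈ -207.0 - 84.853*I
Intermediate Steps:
z = 2*I*√2 (z = √(-8) = 2*I*√2 ≈ 2.8284*I)
b(r) = r - 10*I*√2 (b(r) = r + (2*I*√2)*(-5) = r - 10*I*√2)
O(6)*(b(1/(-2)) - 34) = 6*((1/(-2) - 10*I*√2) - 34) = 6*((-½ - 10*I*√2) - 34) = 6*(-69/2 - 10*I*√2) = -207 - 60*I*√2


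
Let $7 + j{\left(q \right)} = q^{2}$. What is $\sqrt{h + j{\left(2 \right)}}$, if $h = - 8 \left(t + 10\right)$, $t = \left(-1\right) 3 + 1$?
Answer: $i \sqrt{67} \approx 8.1853 i$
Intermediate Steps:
$t = -2$ ($t = -3 + 1 = -2$)
$j{\left(q \right)} = -7 + q^{2}$
$h = -64$ ($h = - 8 \left(-2 + 10\right) = \left(-8\right) 8 = -64$)
$\sqrt{h + j{\left(2 \right)}} = \sqrt{-64 - \left(7 - 2^{2}\right)} = \sqrt{-64 + \left(-7 + 4\right)} = \sqrt{-64 - 3} = \sqrt{-67} = i \sqrt{67}$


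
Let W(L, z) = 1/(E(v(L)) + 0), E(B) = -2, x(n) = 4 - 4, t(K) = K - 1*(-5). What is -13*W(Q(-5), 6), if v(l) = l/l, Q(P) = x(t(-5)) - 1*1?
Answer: 13/2 ≈ 6.5000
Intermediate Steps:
t(K) = 5 + K (t(K) = K + 5 = 5 + K)
x(n) = 0
Q(P) = -1 (Q(P) = 0 - 1*1 = 0 - 1 = -1)
v(l) = 1
W(L, z) = -1/2 (W(L, z) = 1/(-2 + 0) = 1/(-2) = -1/2)
-13*W(Q(-5), 6) = -13*(-1/2) = 13/2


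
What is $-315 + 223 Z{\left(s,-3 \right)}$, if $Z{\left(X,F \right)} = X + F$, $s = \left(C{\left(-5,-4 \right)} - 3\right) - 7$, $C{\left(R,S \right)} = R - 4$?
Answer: $-5221$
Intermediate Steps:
$C{\left(R,S \right)} = -4 + R$
$s = -19$ ($s = \left(\left(-4 - 5\right) - 3\right) - 7 = \left(-9 - 3\right) - 7 = -12 - 7 = -19$)
$Z{\left(X,F \right)} = F + X$
$-315 + 223 Z{\left(s,-3 \right)} = -315 + 223 \left(-3 - 19\right) = -315 + 223 \left(-22\right) = -315 - 4906 = -5221$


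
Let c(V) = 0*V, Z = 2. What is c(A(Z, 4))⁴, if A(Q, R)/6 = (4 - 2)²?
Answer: 0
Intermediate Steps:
A(Q, R) = 24 (A(Q, R) = 6*(4 - 2)² = 6*2² = 6*4 = 24)
c(V) = 0
c(A(Z, 4))⁴ = 0⁴ = 0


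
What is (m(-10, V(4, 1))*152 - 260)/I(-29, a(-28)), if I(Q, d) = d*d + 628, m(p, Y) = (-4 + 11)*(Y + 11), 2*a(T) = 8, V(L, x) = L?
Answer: 3925/161 ≈ 24.379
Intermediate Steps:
a(T) = 4 (a(T) = (1/2)*8 = 4)
m(p, Y) = 77 + 7*Y (m(p, Y) = 7*(11 + Y) = 77 + 7*Y)
I(Q, d) = 628 + d**2 (I(Q, d) = d**2 + 628 = 628 + d**2)
(m(-10, V(4, 1))*152 - 260)/I(-29, a(-28)) = ((77 + 7*4)*152 - 260)/(628 + 4**2) = ((77 + 28)*152 - 260)/(628 + 16) = (105*152 - 260)/644 = (15960 - 260)*(1/644) = 15700*(1/644) = 3925/161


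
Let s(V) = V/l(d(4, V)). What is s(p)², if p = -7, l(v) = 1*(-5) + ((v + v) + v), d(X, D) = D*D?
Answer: 49/20164 ≈ 0.0024301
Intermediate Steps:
d(X, D) = D²
l(v) = -5 + 3*v (l(v) = -5 + (2*v + v) = -5 + 3*v)
s(V) = V/(-5 + 3*V²)
s(p)² = (-7/(-5 + 3*(-7)²))² = (-7/(-5 + 3*49))² = (-7/(-5 + 147))² = (-7/142)² = 49/20164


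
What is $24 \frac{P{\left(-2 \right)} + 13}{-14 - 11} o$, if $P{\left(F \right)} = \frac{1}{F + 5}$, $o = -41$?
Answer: $\frac{2624}{5} \approx 524.8$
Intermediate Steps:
$P{\left(F \right)} = \frac{1}{5 + F}$
$24 \frac{P{\left(-2 \right)} + 13}{-14 - 11} o = 24 \frac{\frac{1}{5 - 2} + 13}{-14 - 11} \left(-41\right) = 24 \frac{\frac{1}{3} + 13}{-25} \left(-41\right) = 24 \left(\frac{1}{3} + 13\right) \left(- \frac{1}{25}\right) \left(-41\right) = 24 \cdot \frac{40}{3} \left(- \frac{1}{25}\right) \left(-41\right) = 24 \left(- \frac{8}{15}\right) \left(-41\right) = \left(- \frac{64}{5}\right) \left(-41\right) = \frac{2624}{5}$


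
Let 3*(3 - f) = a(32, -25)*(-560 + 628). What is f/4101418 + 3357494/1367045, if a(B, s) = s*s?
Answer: 41253371870381/16820468909430 ≈ 2.4526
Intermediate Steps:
a(B, s) = s**2
f = -42491/3 (f = 3 - (-25)**2*(-560 + 628)/3 = 3 - 625*68/3 = 3 - 1/3*42500 = 3 - 42500/3 = -42491/3 ≈ -14164.)
f/4101418 + 3357494/1367045 = -42491/3/4101418 + 3357494/1367045 = -42491/3*1/4101418 + 3357494*(1/1367045) = -42491/12304254 + 3357494/1367045 = 41253371870381/16820468909430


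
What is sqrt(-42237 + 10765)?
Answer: 4*I*sqrt(1967) ≈ 177.4*I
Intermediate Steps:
sqrt(-42237 + 10765) = sqrt(-31472) = 4*I*sqrt(1967)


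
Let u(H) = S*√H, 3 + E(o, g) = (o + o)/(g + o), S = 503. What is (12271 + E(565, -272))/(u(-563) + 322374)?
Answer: 1159145362596/30491759903299 - 1808613962*I*√563/30491759903299 ≈ 0.038015 - 0.0014074*I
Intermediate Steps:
E(o, g) = -3 + 2*o/(g + o) (E(o, g) = -3 + (o + o)/(g + o) = -3 + (2*o)/(g + o) = -3 + 2*o/(g + o))
u(H) = 503*√H
(12271 + E(565, -272))/(u(-563) + 322374) = (12271 + (-1*565 - 3*(-272))/(-272 + 565))/(503*√(-563) + 322374) = (12271 + (-565 + 816)/293)/(503*(I*√563) + 322374) = (12271 + (1/293)*251)/(503*I*√563 + 322374) = (12271 + 251/293)/(322374 + 503*I*√563) = 3595654/(293*(322374 + 503*I*√563))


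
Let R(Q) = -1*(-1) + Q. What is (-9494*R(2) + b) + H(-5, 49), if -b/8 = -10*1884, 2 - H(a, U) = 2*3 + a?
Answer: 122239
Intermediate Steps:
H(a, U) = -4 - a (H(a, U) = 2 - (2*3 + a) = 2 - (6 + a) = 2 + (-6 - a) = -4 - a)
R(Q) = 1 + Q
b = 150720 (b = -(-80)*1884 = -8*(-18840) = 150720)
(-9494*R(2) + b) + H(-5, 49) = (-9494*(1 + 2) + 150720) + (-4 - 1*(-5)) = (-9494*3 + 150720) + (-4 + 5) = (-28482 + 150720) + 1 = 122238 + 1 = 122239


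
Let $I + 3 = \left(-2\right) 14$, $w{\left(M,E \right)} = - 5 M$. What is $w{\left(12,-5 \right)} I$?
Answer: $1860$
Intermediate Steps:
$I = -31$ ($I = -3 - 28 = -31$)
$w{\left(12,-5 \right)} I = \left(-5\right) 12 \left(-31\right) = \left(-60\right) \left(-31\right) = 1860$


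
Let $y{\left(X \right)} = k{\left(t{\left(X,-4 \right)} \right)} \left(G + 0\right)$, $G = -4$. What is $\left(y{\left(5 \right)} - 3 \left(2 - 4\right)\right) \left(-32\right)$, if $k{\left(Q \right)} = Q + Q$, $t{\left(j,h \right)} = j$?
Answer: $1088$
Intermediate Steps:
$k{\left(Q \right)} = 2 Q$
$y{\left(X \right)} = - 8 X$ ($y{\left(X \right)} = 2 X \left(-4 + 0\right) = 2 X \left(-4\right) = - 8 X$)
$\left(y{\left(5 \right)} - 3 \left(2 - 4\right)\right) \left(-32\right) = \left(\left(-8\right) 5 - 3 \left(2 - 4\right)\right) \left(-32\right) = \left(-40 - -6\right) \left(-32\right) = \left(-40 + 6\right) \left(-32\right) = \left(-34\right) \left(-32\right) = 1088$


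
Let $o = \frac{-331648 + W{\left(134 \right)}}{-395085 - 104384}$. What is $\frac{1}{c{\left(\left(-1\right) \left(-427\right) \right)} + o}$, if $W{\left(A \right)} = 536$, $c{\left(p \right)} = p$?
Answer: $\frac{499469}{213604375} \approx 0.0023383$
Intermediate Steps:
$o = \frac{331112}{499469}$ ($o = \frac{-331648 + 536}{-395085 - 104384} = - \frac{331112}{-499469} = \left(-331112\right) \left(- \frac{1}{499469}\right) = \frac{331112}{499469} \approx 0.66293$)
$\frac{1}{c{\left(\left(-1\right) \left(-427\right) \right)} + o} = \frac{1}{\left(-1\right) \left(-427\right) + \frac{331112}{499469}} = \frac{1}{427 + \frac{331112}{499469}} = \frac{1}{\frac{213604375}{499469}} = \frac{499469}{213604375}$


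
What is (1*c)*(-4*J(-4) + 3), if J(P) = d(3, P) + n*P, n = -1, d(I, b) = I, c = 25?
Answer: -625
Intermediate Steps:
J(P) = 3 - P
(1*c)*(-4*J(-4) + 3) = (1*25)*(-4*(3 - 1*(-4)) + 3) = 25*(-4*(3 + 4) + 3) = 25*(-4*7 + 3) = 25*(-28 + 3) = 25*(-25) = -625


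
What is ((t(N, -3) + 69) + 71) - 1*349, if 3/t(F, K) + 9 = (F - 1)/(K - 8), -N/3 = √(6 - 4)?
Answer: -1003354/4793 - 99*√2/9586 ≈ -209.35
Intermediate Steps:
N = -3*√2 (N = -3*√(6 - 4) = -3*√2 ≈ -4.2426)
t(F, K) = 3/(-9 + (-1 + F)/(-8 + K)) (t(F, K) = 3/(-9 + (F - 1)/(K - 8)) = 3/(-9 + (-1 + F)/(-8 + K)))
((t(N, -3) + 69) + 71) - 1*349 = ((3*(-8 - 3)/(71 - 3*√2 - 9*(-3)) + 69) + 71) - 1*349 = ((3*(-11)/(71 - 3*√2 + 27) + 69) + 71) - 349 = ((3*(-11)/(98 - 3*√2) + 69) + 71) - 349 = ((-33/(98 - 3*√2) + 69) + 71) - 349 = ((69 - 33/(98 - 3*√2)) + 71) - 349 = (140 - 33/(98 - 3*√2)) - 349 = -209 - 33/(98 - 3*√2)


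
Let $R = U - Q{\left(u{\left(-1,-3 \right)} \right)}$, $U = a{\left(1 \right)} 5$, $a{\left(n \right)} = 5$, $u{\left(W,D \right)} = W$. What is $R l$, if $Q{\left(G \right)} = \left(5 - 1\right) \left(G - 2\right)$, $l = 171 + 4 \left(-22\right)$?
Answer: $3071$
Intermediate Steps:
$l = 83$ ($l = 171 - 88 = 83$)
$Q{\left(G \right)} = -8 + 4 G$ ($Q{\left(G \right)} = 4 \left(-2 + G\right) = -8 + 4 G$)
$U = 25$ ($U = 5 \cdot 5 = 25$)
$R = 37$ ($R = 25 - \left(-8 + 4 \left(-1\right)\right) = 25 - \left(-8 - 4\right) = 25 - -12 = 25 + 12 = 37$)
$R l = 37 \cdot 83 = 3071$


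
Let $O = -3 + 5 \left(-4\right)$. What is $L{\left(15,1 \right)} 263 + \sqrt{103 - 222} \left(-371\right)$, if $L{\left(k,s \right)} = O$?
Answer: $-6049 - 371 i \sqrt{119} \approx -6049.0 - 4047.1 i$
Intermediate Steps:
$O = -23$ ($O = -3 - 20 = -23$)
$L{\left(k,s \right)} = -23$
$L{\left(15,1 \right)} 263 + \sqrt{103 - 222} \left(-371\right) = \left(-23\right) 263 + \sqrt{103 - 222} \left(-371\right) = -6049 + \sqrt{-119} \left(-371\right) = -6049 + i \sqrt{119} \left(-371\right) = -6049 - 371 i \sqrt{119}$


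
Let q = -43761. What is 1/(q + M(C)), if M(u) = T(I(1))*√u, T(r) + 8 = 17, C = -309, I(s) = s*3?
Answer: -14587/638350050 - I*√309/212783350 ≈ -2.2851e-5 - 8.2612e-8*I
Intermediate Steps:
I(s) = 3*s
T(r) = 9 (T(r) = -8 + 17 = 9)
M(u) = 9*√u
1/(q + M(C)) = 1/(-43761 + 9*√(-309)) = 1/(-43761 + 9*(I*√309)) = 1/(-43761 + 9*I*√309)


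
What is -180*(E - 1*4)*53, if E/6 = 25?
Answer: -1392840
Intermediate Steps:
E = 150 (E = 6*25 = 150)
-180*(E - 1*4)*53 = -180*(150 - 1*4)*53 = -180*(150 - 4)*53 = -180*146*53 = -26280*53 = -1392840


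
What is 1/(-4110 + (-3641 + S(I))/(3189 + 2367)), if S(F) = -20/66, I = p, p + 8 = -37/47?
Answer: -183348/753680443 ≈ -0.00024327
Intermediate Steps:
p = -413/47 (p = -8 - 37/47 = -413/47 ≈ -8.7872)
I = -413/47 ≈ -8.7872
S(F) = -10/33 (S(F) = -20*1/66 = -10/33)
1/(-4110 + (-3641 + S(I))/(3189 + 2367)) = 1/(-4110 + (-3641 - 10/33)/(3189 + 2367)) = 1/(-4110 - 120163/33/5556) = 1/(-4110 - 120163/33*1/5556) = 1/(-4110 - 120163/183348) = 1/(-753680443/183348) = -183348/753680443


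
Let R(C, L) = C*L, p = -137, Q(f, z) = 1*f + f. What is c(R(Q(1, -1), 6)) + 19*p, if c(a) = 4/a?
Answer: -7808/3 ≈ -2602.7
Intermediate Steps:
Q(f, z) = 2*f (Q(f, z) = f + f = 2*f)
c(R(Q(1, -1), 6)) + 19*p = 4/(((2*1)*6)) + 19*(-137) = 4/((2*6)) - 2603 = 4/12 - 2603 = 4*(1/12) - 2603 = 1/3 - 2603 = -7808/3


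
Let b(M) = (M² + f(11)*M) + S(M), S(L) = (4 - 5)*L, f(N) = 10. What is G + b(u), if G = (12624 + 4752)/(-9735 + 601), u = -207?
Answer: 187174374/4567 ≈ 40984.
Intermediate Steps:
S(L) = -L
b(M) = M² + 9*M (b(M) = (M² + 10*M) - M = M² + 9*M)
G = -8688/4567 (G = 17376/(-9134) = 17376*(-1/9134) = -8688/4567 ≈ -1.9023)
G + b(u) = -8688/4567 - 207*(9 - 207) = -8688/4567 - 207*(-198) = -8688/4567 + 40986 = 187174374/4567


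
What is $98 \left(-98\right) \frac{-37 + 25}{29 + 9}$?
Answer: $\frac{57624}{19} \approx 3032.8$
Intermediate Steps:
$98 \left(-98\right) \frac{-37 + 25}{29 + 9} = - 9604 \left(- \frac{12}{38}\right) = - 9604 \left(\left(-12\right) \frac{1}{38}\right) = \left(-9604\right) \left(- \frac{6}{19}\right) = \frac{57624}{19}$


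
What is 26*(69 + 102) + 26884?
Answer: 31330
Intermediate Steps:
26*(69 + 102) + 26884 = 26*171 + 26884 = 4446 + 26884 = 31330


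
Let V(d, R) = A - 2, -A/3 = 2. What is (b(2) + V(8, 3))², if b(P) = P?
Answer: 36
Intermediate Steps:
A = -6 (A = -3*2 = -6)
V(d, R) = -8 (V(d, R) = -6 - 2 = -8)
(b(2) + V(8, 3))² = (2 - 8)² = (-6)² = 36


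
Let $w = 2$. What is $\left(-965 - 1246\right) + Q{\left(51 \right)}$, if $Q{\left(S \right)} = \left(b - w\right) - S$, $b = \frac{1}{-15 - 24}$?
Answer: $- \frac{88297}{39} \approx -2264.0$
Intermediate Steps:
$b = - \frac{1}{39}$ ($b = \frac{1}{-39} = - \frac{1}{39} \approx -0.025641$)
$Q{\left(S \right)} = - \frac{79}{39} - S$ ($Q{\left(S \right)} = \left(- \frac{1}{39} - 2\right) - S = - \frac{79}{39} - S$)
$\left(-965 - 1246\right) + Q{\left(51 \right)} = \left(-965 - 1246\right) - \frac{2068}{39} = -2211 - \frac{2068}{39} = - \frac{88297}{39}$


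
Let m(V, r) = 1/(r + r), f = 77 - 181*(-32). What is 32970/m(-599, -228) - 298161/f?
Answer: -88236722241/5869 ≈ -1.5034e+7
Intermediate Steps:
f = 5869 (f = 77 + 5792 = 5869)
m(V, r) = 1/(2*r)
32970/m(-599, -228) - 298161/f = 32970/(((½)/(-228))) - 298161/5869 = 32970/(((½)*(-1/228))) - 298161*1/5869 = 32970/(-1/456) - 298161/5869 = 32970*(-456) - 298161/5869 = -15034320 - 298161/5869 = -88236722241/5869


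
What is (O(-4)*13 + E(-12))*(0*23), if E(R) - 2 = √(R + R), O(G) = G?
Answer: 0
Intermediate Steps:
E(R) = 2 + √2*√R (E(R) = 2 + √(R + R) = 2 + √(2*R) = 2 + √2*√R)
(O(-4)*13 + E(-12))*(0*23) = (-4*13 + (2 + √2*√(-12)))*(0*23) = (-52 + (2 + √2*(2*I*√3)))*0 = (-52 + (2 + 2*I*√6))*0 = (-50 + 2*I*√6)*0 = 0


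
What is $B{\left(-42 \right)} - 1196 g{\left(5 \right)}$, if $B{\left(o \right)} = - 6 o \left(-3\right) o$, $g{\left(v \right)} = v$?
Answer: $25772$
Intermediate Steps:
$B{\left(o \right)} = 18 o^{2}$ ($B{\left(o \right)} = 18 o o = 18 o^{2}$)
$B{\left(-42 \right)} - 1196 g{\left(5 \right)} = 18 \left(-42\right)^{2} - 5980 = 18 \cdot 1764 - 5980 = 31752 - 5980 = 25772$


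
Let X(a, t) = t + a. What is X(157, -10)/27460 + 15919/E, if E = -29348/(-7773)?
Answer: 424732552647/100737010 ≈ 4216.3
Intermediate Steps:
E = 29348/7773 (E = -29348*(-1/7773) = 29348/7773 ≈ 3.7756)
X(a, t) = a + t
X(157, -10)/27460 + 15919/E = (157 - 10)/27460 + 15919/(29348/7773) = 147*(1/27460) + 15919*(7773/29348) = 147/27460 + 123738387/29348 = 424732552647/100737010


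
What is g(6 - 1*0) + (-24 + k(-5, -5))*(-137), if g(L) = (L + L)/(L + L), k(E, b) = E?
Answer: 3974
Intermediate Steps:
g(L) = 1 (g(L) = (2*L)/((2*L)) = (2*L)*(1/(2*L)) = 1)
g(6 - 1*0) + (-24 + k(-5, -5))*(-137) = 1 + (-24 - 5)*(-137) = 1 - 29*(-137) = 1 + 3973 = 3974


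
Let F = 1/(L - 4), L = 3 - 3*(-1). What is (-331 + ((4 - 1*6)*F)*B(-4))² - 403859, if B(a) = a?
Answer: -296930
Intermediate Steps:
L = 6 (L = 3 + 3 = 6)
F = ½ (F = 1/(6 - 4) = 1/2 = ½ ≈ 0.50000)
(-331 + ((4 - 1*6)*F)*B(-4))² - 403859 = (-331 + ((4 - 1*6)*(½))*(-4))² - 403859 = (-331 + ((4 - 6)*(½))*(-4))² - 403859 = (-331 - 2*½*(-4))² - 403859 = (-331 - 1*(-4))² - 403859 = (-331 + 4)² - 403859 = (-327)² - 403859 = 106929 - 403859 = -296930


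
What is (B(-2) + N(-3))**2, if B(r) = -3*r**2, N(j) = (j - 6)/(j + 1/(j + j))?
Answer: 30276/361 ≈ 83.867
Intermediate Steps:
N(j) = (-6 + j)/(j + 1/(2*j))
(B(-2) + N(-3))**2 = (-3*(-2)**2 + 2*(-3)*(-6 - 3)/(1 + 2*(-3)**2))**2 = (-3*4 + 2*(-3)*(-9)/(1 + 2*9))**2 = (-12 + 2*(-3)*(-9)/(1 + 18))**2 = (-12 + 2*(-3)*(-9)/19)**2 = (-12 + 2*(-3)*(1/19)*(-9))**2 = (-12 + 54/19)**2 = (-174/19)**2 = 30276/361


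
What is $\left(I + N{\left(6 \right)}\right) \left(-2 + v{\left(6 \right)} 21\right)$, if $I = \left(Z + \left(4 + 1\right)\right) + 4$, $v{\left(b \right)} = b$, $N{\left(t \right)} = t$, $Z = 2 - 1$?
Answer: $1984$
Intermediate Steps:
$Z = 1$ ($Z = 2 - 1 = 1$)
$I = 10$ ($I = \left(1 + \left(4 + 1\right)\right) + 4 = \left(1 + 5\right) + 4 = 6 + 4 = 10$)
$\left(I + N{\left(6 \right)}\right) \left(-2 + v{\left(6 \right)} 21\right) = \left(10 + 6\right) \left(-2 + 6 \cdot 21\right) = 16 \left(-2 + 126\right) = 16 \cdot 124 = 1984$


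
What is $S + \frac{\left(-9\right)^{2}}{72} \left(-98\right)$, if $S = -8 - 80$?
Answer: $- \frac{793}{4} \approx -198.25$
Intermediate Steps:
$S = -88$ ($S = -8 - 80 = -88$)
$S + \frac{\left(-9\right)^{2}}{72} \left(-98\right) = -88 + \frac{\left(-9\right)^{2}}{72} \left(-98\right) = -88 + 81 \cdot \frac{1}{72} \left(-98\right) = -88 + \frac{9}{8} \left(-98\right) = -88 - \frac{441}{4} = - \frac{793}{4}$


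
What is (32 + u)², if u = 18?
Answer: 2500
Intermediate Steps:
(32 + u)² = (32 + 18)² = 50² = 2500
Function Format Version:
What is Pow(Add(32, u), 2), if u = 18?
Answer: 2500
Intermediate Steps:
Pow(Add(32, u), 2) = Pow(Add(32, 18), 2) = Pow(50, 2) = 2500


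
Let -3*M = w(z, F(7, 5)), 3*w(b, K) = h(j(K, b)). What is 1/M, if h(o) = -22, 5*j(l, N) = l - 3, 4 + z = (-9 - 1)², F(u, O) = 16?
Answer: 9/22 ≈ 0.40909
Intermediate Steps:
z = 96 (z = -4 + (-9 - 1)² = -4 + (-10)² = -4 + 100 = 96)
j(l, N) = -⅗ + l/5 (j(l, N) = (l - 3)/5 = (-3 + l)/5 = -⅗ + l/5)
w(b, K) = -22/3 (w(b, K) = (⅓)*(-22) = -22/3)
M = 22/9 (M = -⅓*(-22/3) = 22/9 ≈ 2.4444)
1/M = 1/(22/9) = 9/22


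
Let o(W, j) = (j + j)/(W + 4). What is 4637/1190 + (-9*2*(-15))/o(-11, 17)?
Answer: -61513/1190 ≈ -51.692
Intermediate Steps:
o(W, j) = 2*j/(4 + W) (o(W, j) = (2*j)/(4 + W) = 2*j/(4 + W))
4637/1190 + (-9*2*(-15))/o(-11, 17) = 4637/1190 + (-9*2*(-15))/((2*17/(4 - 11))) = 4637*(1/1190) + (-18*(-15))/((2*17/(-7))) = 4637/1190 + 270/((2*17*(-⅐))) = 4637/1190 + 270/(-34/7) = 4637/1190 + 270*(-7/34) = 4637/1190 - 945/17 = -61513/1190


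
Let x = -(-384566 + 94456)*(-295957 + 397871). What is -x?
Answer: -29566270540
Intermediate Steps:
x = 29566270540 (x = -(-290110)*101914 = -1*(-29566270540) = 29566270540)
-x = -1*29566270540 = -29566270540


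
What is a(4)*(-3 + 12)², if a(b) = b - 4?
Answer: 0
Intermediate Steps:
a(b) = -4 + b
a(4)*(-3 + 12)² = (-4 + 4)*(-3 + 12)² = 0*9² = 0*81 = 0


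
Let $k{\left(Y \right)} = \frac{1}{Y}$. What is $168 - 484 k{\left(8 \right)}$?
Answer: $\frac{215}{2} \approx 107.5$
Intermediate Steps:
$168 - 484 k{\left(8 \right)} = 168 - \frac{484}{8} = 168 - \frac{121}{2} = \frac{215}{2}$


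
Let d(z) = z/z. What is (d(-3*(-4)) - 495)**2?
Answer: 244036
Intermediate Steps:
d(z) = 1
(d(-3*(-4)) - 495)**2 = (1 - 495)**2 = (-494)**2 = 244036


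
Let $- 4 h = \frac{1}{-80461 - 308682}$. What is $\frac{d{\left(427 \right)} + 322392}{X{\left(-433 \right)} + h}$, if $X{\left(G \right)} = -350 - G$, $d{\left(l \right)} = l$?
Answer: $\frac{502491016468}{129195477} \approx 3889.4$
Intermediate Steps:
$h = \frac{1}{1556572}$ ($h = - \frac{1}{4 \left(-80461 - 308682\right)} = - \frac{1}{4 \left(-389143\right)} = \left(- \frac{1}{4}\right) \left(- \frac{1}{389143}\right) = \frac{1}{1556572} \approx 6.4244 \cdot 10^{-7}$)
$\frac{d{\left(427 \right)} + 322392}{X{\left(-433 \right)} + h} = \frac{427 + 322392}{\left(-350 - -433\right) + \frac{1}{1556572}} = \frac{322819}{\left(-350 + 433\right) + \frac{1}{1556572}} = \frac{322819}{83 + \frac{1}{1556572}} = \frac{322819}{\frac{129195477}{1556572}} = 322819 \cdot \frac{1556572}{129195477} = \frac{502491016468}{129195477}$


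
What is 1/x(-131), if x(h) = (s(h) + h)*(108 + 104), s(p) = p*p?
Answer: 1/3610360 ≈ 2.7698e-7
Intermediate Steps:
s(p) = p**2
x(h) = 212*h + 212*h**2 (x(h) = (h**2 + h)*(108 + 104) = (h + h**2)*212 = 212*h + 212*h**2)
1/x(-131) = 1/(212*(-131)*(1 - 131)) = 1/(212*(-131)*(-130)) = 1/3610360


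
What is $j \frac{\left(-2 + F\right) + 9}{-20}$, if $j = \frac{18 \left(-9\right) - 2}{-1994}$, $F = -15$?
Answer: $\frac{164}{4985} \approx 0.032899$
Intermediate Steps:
$j = \frac{82}{997}$ ($j = \left(-162 - 2\right) \left(- \frac{1}{1994}\right) = \left(-164\right) \left(- \frac{1}{1994}\right) = \frac{82}{997} \approx 0.082247$)
$j \frac{\left(-2 + F\right) + 9}{-20} = \frac{82 \frac{\left(-2 - 15\right) + 9}{-20}}{997} = \frac{82 \left(-17 + 9\right) \left(- \frac{1}{20}\right)}{997} = \frac{82 \left(\left(-8\right) \left(- \frac{1}{20}\right)\right)}{997} = \frac{82}{997} \cdot \frac{2}{5} = \frac{164}{4985}$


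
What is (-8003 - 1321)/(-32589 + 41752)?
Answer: -1332/1309 ≈ -1.0176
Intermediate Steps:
(-8003 - 1321)/(-32589 + 41752) = -9324/9163 = -9324*1/9163 = -1332/1309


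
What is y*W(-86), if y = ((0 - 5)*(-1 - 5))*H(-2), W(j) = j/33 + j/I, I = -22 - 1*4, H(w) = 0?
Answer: 0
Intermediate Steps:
I = -26 (I = -22 - 4 = -26)
W(j) = -7*j/858 (W(j) = j/33 + j/(-26) = j*(1/33) + j*(-1/26) = j/33 - j/26 = -7*j/858)
y = 0 (y = ((0 - 5)*(-1 - 5))*0 = -5*(-6)*0 = 30*0 = 0)
y*W(-86) = 0*(-7/858*(-86)) = 0*(301/429) = 0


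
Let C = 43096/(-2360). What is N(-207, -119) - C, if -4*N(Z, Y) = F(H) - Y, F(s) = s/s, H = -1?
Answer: -3463/295 ≈ -11.739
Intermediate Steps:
F(s) = 1
N(Z, Y) = -¼ + Y/4 (N(Z, Y) = -(1 - Y)/4 = -¼ + Y/4)
C = -5387/295 (C = 43096*(-1/2360) = -5387/295 ≈ -18.261)
N(-207, -119) - C = (-¼ + (¼)*(-119)) - 1*(-5387/295) = (-¼ - 119/4) + 5387/295 = -30 + 5387/295 = -3463/295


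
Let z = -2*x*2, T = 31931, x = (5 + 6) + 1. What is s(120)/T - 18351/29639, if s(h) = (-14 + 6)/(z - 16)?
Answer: -4687696609/7571223272 ≈ -0.61915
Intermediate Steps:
x = 12 (x = 11 + 1 = 12)
z = -48 (z = -2*12*2 = -24*2 = -48)
s(h) = 1/8 (s(h) = (-14 + 6)/(-48 - 16) = -8/(-64) = -8*(-1/64) = 1/8)
s(120)/T - 18351/29639 = (1/8)/31931 - 18351/29639 = (1/8)*(1/31931) - 18351*1/29639 = 1/255448 - 18351/29639 = -4687696609/7571223272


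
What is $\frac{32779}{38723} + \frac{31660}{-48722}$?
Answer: $\frac{185544129}{943331003} \approx 0.19669$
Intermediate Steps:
$\frac{32779}{38723} + \frac{31660}{-48722} = 32779 \cdot \frac{1}{38723} + 31660 \left(- \frac{1}{48722}\right) = \frac{32779}{38723} - \frac{15830}{24361} = \frac{185544129}{943331003}$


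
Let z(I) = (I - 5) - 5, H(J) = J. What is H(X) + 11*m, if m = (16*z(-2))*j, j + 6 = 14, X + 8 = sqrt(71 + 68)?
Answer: -16904 + sqrt(139) ≈ -16892.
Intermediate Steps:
X = -8 + sqrt(139) (X = -8 + sqrt(71 + 68) = -8 + sqrt(139) ≈ 3.7898)
j = 8 (j = -6 + 14 = 8)
z(I) = -10 + I (z(I) = (-5 + I) - 5 = -10 + I)
m = -1536 (m = (16*(-10 - 2))*8 = (16*(-12))*8 = -192*8 = -1536)
H(X) + 11*m = (-8 + sqrt(139)) + 11*(-1536) = (-8 + sqrt(139)) - 16896 = -16904 + sqrt(139)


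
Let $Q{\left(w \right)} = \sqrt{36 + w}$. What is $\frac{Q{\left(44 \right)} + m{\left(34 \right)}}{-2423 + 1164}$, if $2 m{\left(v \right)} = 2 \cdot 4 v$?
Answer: $- \frac{136}{1259} - \frac{4 \sqrt{5}}{1259} \approx -0.11513$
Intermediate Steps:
$m{\left(v \right)} = 4 v$ ($m{\left(v \right)} = \frac{2 \cdot 4 v}{2} = \frac{8 v}{2} = 4 v$)
$\frac{Q{\left(44 \right)} + m{\left(34 \right)}}{-2423 + 1164} = \frac{\sqrt{36 + 44} + 4 \cdot 34}{-2423 + 1164} = \frac{\sqrt{80} + 136}{-1259} = \left(4 \sqrt{5} + 136\right) \left(- \frac{1}{1259}\right) = \left(136 + 4 \sqrt{5}\right) \left(- \frac{1}{1259}\right) = - \frac{136}{1259} - \frac{4 \sqrt{5}}{1259}$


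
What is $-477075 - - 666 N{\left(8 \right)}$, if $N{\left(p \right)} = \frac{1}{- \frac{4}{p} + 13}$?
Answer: $- \frac{11925543}{25} \approx -4.7702 \cdot 10^{5}$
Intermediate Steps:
$N{\left(p \right)} = \frac{1}{13 - \frac{4}{p}}$
$-477075 - - 666 N{\left(8 \right)} = -477075 - - 666 \frac{8}{-4 + 13 \cdot 8} = -477075 - - 666 \frac{8}{-4 + 104} = -477075 - - 666 \cdot \frac{8}{100} = -477075 - - 666 \cdot 8 \cdot \frac{1}{100} = -477075 - \left(-666\right) \frac{2}{25} = -477075 - - \frac{1332}{25} = -477075 + \frac{1332}{25} = - \frac{11925543}{25}$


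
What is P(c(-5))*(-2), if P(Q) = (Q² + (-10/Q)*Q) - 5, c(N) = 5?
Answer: -20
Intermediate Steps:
P(Q) = -15 + Q² (P(Q) = (Q² + (-10/Q)*Q) - 5 = (Q² - 10) - 5 = (-10 + Q²) - 5 = -15 + Q²)
P(c(-5))*(-2) = (-15 + 5²)*(-2) = (-15 + 25)*(-2) = 10*(-2) = -20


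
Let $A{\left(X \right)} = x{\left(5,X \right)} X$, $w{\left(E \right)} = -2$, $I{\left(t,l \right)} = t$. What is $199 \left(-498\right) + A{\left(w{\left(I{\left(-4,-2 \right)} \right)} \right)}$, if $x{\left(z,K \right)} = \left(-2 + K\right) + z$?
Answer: $-99104$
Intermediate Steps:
$x{\left(z,K \right)} = -2 + K + z$
$A{\left(X \right)} = X \left(3 + X\right)$ ($A{\left(X \right)} = \left(-2 + X + 5\right) X = \left(3 + X\right) X = X \left(3 + X\right)$)
$199 \left(-498\right) + A{\left(w{\left(I{\left(-4,-2 \right)} \right)} \right)} = 199 \left(-498\right) - 2 \left(3 - 2\right) = -99102 - 2 = -99104$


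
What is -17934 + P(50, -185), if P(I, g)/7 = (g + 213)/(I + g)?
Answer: -2421286/135 ≈ -17935.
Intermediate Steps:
P(I, g) = 7*(213 + g)/(I + g) (P(I, g) = 7*((g + 213)/(I + g)) = 7*((213 + g)/(I + g)) = 7*(213 + g)/(I + g))
-17934 + P(50, -185) = -17934 + 7*(213 - 185)/(50 - 185) = -17934 + 7*28/(-135) = -17934 + 7*(-1/135)*28 = -17934 - 196/135 = -2421286/135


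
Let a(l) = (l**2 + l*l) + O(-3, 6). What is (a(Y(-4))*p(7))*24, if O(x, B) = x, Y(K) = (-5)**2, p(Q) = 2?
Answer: 59856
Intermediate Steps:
Y(K) = 25
a(l) = -3 + 2*l**2 (a(l) = (l**2 + l*l) - 3 = (l**2 + l**2) - 3 = 2*l**2 - 3 = -3 + 2*l**2)
(a(Y(-4))*p(7))*24 = ((-3 + 2*25**2)*2)*24 = ((-3 + 2*625)*2)*24 = ((-3 + 1250)*2)*24 = (1247*2)*24 = 2494*24 = 59856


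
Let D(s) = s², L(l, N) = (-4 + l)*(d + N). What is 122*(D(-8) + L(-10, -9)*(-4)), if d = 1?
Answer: -46848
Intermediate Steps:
L(l, N) = (1 + N)*(-4 + l) (L(l, N) = (-4 + l)*(1 + N) = (1 + N)*(-4 + l))
122*(D(-8) + L(-10, -9)*(-4)) = 122*((-8)² + (-4 - 10 - 4*(-9) - 9*(-10))*(-4)) = 122*(64 + (-4 - 10 + 36 + 90)*(-4)) = 122*(64 + 112*(-4)) = 122*(64 - 448) = 122*(-384) = -46848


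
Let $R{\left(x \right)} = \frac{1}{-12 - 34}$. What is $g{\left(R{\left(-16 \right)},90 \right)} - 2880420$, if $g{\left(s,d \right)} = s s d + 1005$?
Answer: $- \frac{3046421025}{1058} \approx -2.8794 \cdot 10^{6}$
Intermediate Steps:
$R{\left(x \right)} = - \frac{1}{46}$ ($R{\left(x \right)} = \frac{1}{-46} = - \frac{1}{46}$)
$g{\left(s,d \right)} = 1005 + d s^{2}$ ($g{\left(s,d \right)} = s^{2} d + 1005 = d s^{2} + 1005 = 1005 + d s^{2}$)
$g{\left(R{\left(-16 \right)},90 \right)} - 2880420 = \left(1005 + 90 \left(- \frac{1}{46}\right)^{2}\right) - 2880420 = \left(1005 + 90 \cdot \frac{1}{2116}\right) - 2880420 = \left(1005 + \frac{45}{1058}\right) - 2880420 = \frac{1063335}{1058} - 2880420 = - \frac{3046421025}{1058}$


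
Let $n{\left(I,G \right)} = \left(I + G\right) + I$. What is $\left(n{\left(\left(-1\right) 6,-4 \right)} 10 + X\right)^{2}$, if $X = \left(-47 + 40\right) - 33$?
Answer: $40000$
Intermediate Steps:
$X = -40$ ($X = -7 - 33 = -40$)
$n{\left(I,G \right)} = G + 2 I$ ($n{\left(I,G \right)} = \left(G + I\right) + I = G + 2 I$)
$\left(n{\left(\left(-1\right) 6,-4 \right)} 10 + X\right)^{2} = \left(\left(-4 + 2 \left(\left(-1\right) 6\right)\right) 10 - 40\right)^{2} = \left(\left(-4 + 2 \left(-6\right)\right) 10 - 40\right)^{2} = \left(\left(-4 - 12\right) 10 - 40\right)^{2} = \left(\left(-16\right) 10 - 40\right)^{2} = \left(-160 - 40\right)^{2} = \left(-200\right)^{2} = 40000$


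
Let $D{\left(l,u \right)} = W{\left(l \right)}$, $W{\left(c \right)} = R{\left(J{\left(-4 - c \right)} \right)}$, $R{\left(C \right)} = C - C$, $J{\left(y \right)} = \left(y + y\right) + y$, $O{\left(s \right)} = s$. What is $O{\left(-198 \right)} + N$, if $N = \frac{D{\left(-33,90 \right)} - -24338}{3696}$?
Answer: $- \frac{353735}{1848} \approx -191.42$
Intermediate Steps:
$J{\left(y \right)} = 3 y$ ($J{\left(y \right)} = 2 y + y = 3 y$)
$R{\left(C \right)} = 0$
$W{\left(c \right)} = 0$
$D{\left(l,u \right)} = 0$
$N = \frac{12169}{1848}$ ($N = \frac{0 - -24338}{3696} = \left(0 + 24338\right) \frac{1}{3696} = 24338 \cdot \frac{1}{3696} = \frac{12169}{1848} \approx 6.585$)
$O{\left(-198 \right)} + N = -198 + \frac{12169}{1848} = - \frac{353735}{1848}$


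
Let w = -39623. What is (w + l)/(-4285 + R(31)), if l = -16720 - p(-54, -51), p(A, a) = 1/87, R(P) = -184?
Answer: 4901842/388803 ≈ 12.608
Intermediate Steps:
p(A, a) = 1/87
l = -1454641/87 (l = -16720 - 1*1/87 = -16720 - 1/87 = -1454641/87 ≈ -16720.)
(w + l)/(-4285 + R(31)) = (-39623 - 1454641/87)/(-4285 - 184) = -4901842/87/(-4469) = -4901842/87*(-1/4469) = 4901842/388803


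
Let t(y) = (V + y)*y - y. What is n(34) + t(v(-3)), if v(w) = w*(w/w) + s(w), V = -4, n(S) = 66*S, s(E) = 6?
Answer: 2238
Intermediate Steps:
v(w) = 6 + w (v(w) = w*(w/w) + 6 = w*1 + 6 = w + 6 = 6 + w)
t(y) = -y + y*(-4 + y) (t(y) = (-4 + y)*y - y = y*(-4 + y) - y = -y + y*(-4 + y))
n(34) + t(v(-3)) = 66*34 + (6 - 3)*(-5 + (6 - 3)) = 2244 + 3*(-5 + 3) = 2244 + 3*(-2) = 2244 - 6 = 2238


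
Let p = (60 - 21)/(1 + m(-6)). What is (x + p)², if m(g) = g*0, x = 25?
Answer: 4096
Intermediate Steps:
m(g) = 0
p = 39 (p = (60 - 21)/(1 + 0) = 39/1 = 39*1 = 39)
(x + p)² = (25 + 39)² = 64² = 4096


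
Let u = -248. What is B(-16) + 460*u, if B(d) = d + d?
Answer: -114112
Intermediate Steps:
B(d) = 2*d
B(-16) + 460*u = 2*(-16) + 460*(-248) = -32 - 114080 = -114112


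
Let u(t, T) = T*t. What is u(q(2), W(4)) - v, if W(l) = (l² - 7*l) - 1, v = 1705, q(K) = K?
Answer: -1731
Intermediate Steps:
W(l) = -1 + l² - 7*l
u(q(2), W(4)) - v = (-1 + 4² - 7*4)*2 - 1*1705 = (-1 + 16 - 28)*2 - 1705 = -13*2 - 1705 = -26 - 1705 = -1731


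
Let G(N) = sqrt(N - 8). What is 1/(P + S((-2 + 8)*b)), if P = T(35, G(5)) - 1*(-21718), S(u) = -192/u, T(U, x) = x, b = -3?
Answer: 195558/4249214623 - 9*I*sqrt(3)/4249214623 ≈ 4.6022e-5 - 3.6685e-9*I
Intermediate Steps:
G(N) = sqrt(-8 + N)
P = 21718 + I*sqrt(3) (P = sqrt(-8 + 5) - 1*(-21718) = sqrt(-3) + 21718 = I*sqrt(3) + 21718 = 21718 + I*sqrt(3) ≈ 21718.0 + 1.732*I)
1/(P + S((-2 + 8)*b)) = 1/((21718 + I*sqrt(3)) - 192*(-1/(3*(-2 + 8)))) = 1/((21718 + I*sqrt(3)) - 192/(6*(-3))) = 1/((21718 + I*sqrt(3)) - 192/(-18)) = 1/((21718 + I*sqrt(3)) - 192*(-1/18)) = 1/((21718 + I*sqrt(3)) + 32/3) = 1/(65186/3 + I*sqrt(3))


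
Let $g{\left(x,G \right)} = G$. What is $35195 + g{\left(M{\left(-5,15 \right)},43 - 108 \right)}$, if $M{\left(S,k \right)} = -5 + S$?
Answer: $35130$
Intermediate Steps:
$35195 + g{\left(M{\left(-5,15 \right)},43 - 108 \right)} = 35195 + \left(43 - 108\right) = 35195 - 65 = 35130$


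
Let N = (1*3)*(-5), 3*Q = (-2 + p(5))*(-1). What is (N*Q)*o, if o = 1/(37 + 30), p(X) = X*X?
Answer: 115/67 ≈ 1.7164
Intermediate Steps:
p(X) = X²
o = 1/67 ≈ 0.014925
Q = -23/3 (Q = ((-2 + 5²)*(-1))/3 = ((-2 + 25)*(-1))/3 = (23*(-1))/3 = (⅓)*(-23) = -23/3 ≈ -7.6667)
N = -15 (N = 3*(-5) = -15)
(N*Q)*o = -15*(-23/3)*(1/67) = 115*(1/67) = 115/67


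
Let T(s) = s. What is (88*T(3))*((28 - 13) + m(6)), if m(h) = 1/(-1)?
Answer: 3696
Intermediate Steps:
m(h) = -1 (m(h) = 1*(-1) = -1)
(88*T(3))*((28 - 13) + m(6)) = (88*3)*((28 - 13) - 1) = 264*(15 - 1) = 264*14 = 3696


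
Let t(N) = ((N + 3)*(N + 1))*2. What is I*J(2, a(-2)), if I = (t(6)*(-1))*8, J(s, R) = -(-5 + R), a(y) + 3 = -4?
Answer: -12096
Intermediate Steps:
a(y) = -7 (a(y) = -3 - 4 = -7)
t(N) = 2*(1 + N)*(3 + N) (t(N) = ((3 + N)*(1 + N))*2 = ((1 + N)*(3 + N))*2 = 2*(1 + N)*(3 + N))
J(s, R) = 5 - R
I = -1008 (I = ((6 + 2*6² + 8*6)*(-1))*8 = ((6 + 2*36 + 48)*(-1))*8 = ((6 + 72 + 48)*(-1))*8 = (126*(-1))*8 = -126*8 = -1008)
I*J(2, a(-2)) = -1008*(5 - 1*(-7)) = -1008*(5 + 7) = -1008*12 = -12096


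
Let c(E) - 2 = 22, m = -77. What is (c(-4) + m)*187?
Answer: -9911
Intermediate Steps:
c(E) = 24 (c(E) = 2 + 22 = 24)
(c(-4) + m)*187 = (24 - 77)*187 = -53*187 = -9911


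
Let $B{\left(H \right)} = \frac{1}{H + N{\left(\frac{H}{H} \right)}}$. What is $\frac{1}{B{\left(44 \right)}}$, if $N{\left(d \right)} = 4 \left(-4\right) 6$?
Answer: $-52$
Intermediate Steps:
$N{\left(d \right)} = -96$ ($N{\left(d \right)} = \left(-16\right) 6 = -96$)
$B{\left(H \right)} = \frac{1}{-96 + H}$ ($B{\left(H \right)} = \frac{1}{H - 96} = \frac{1}{-96 + H}$)
$\frac{1}{B{\left(44 \right)}} = \frac{1}{\frac{1}{-96 + 44}} = \frac{1}{\frac{1}{-52}} = \frac{1}{- \frac{1}{52}} = -52$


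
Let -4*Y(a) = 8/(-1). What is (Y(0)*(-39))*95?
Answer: -7410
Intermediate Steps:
Y(a) = 2 (Y(a) = -2/(-1) = -2*(-1) = -¼*(-8) = 2)
(Y(0)*(-39))*95 = (2*(-39))*95 = -78*95 = -7410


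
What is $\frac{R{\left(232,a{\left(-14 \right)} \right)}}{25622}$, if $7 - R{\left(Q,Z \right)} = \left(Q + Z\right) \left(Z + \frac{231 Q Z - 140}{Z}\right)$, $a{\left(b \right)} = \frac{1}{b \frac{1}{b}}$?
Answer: $- \frac{6227271}{12811} \approx -486.09$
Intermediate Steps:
$a{\left(b \right)} = 1$ ($a{\left(b \right)} = 1^{-1} = 1$)
$R{\left(Q,Z \right)} = 7 - \left(Q + Z\right) \left(Z + \frac{-140 + 231 Q Z}{Z}\right)$ ($R{\left(Q,Z \right)} = 7 - \left(Q + Z\right) \left(Z + \frac{231 Q Z - 140}{Z}\right) = 7 - \left(Q + Z\right) \left(Z + \frac{-140 + 231 Q Z}{Z}\right)$)
$\frac{R{\left(232,a{\left(-14 \right)} \right)}}{25622} = \frac{147 - 1^{2} - 231 \cdot 232^{2} - 53824 \cdot 1 + 140 \cdot 232 \cdot 1^{-1}}{25622} = \left(147 - 1 - 12433344 - 53824 + 140 \cdot 232 \cdot 1\right) \frac{1}{25622} = \left(147 - 1 - 12433344 - 53824 + 32480\right) \frac{1}{25622} = \left(-12454542\right) \frac{1}{25622} = - \frac{6227271}{12811}$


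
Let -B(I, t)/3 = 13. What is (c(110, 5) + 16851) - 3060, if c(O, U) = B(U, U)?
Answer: 13752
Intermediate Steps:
B(I, t) = -39 (B(I, t) = -3*13 = -39)
c(O, U) = -39
(c(110, 5) + 16851) - 3060 = (-39 + 16851) - 3060 = 16812 - 3060 = 13752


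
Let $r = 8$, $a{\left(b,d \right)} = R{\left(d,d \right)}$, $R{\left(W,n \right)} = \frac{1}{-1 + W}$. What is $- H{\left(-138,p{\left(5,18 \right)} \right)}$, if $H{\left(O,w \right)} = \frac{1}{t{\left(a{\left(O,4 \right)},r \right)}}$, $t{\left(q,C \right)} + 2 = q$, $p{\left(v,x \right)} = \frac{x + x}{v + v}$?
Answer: $\frac{3}{5} \approx 0.6$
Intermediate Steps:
$p{\left(v,x \right)} = \frac{x}{v}$ ($p{\left(v,x \right)} = \frac{2 x}{2 v} = 2 x \frac{1}{2 v} = \frac{x}{v}$)
$a{\left(b,d \right)} = \frac{1}{-1 + d}$
$t{\left(q,C \right)} = -2 + q$
$H{\left(O,w \right)} = - \frac{3}{5}$ ($H{\left(O,w \right)} = \frac{1}{-2 + \frac{1}{-1 + 4}} = \frac{1}{-2 + \frac{1}{3}} = \frac{1}{- \frac{5}{3}} = - \frac{3}{5}$)
$- H{\left(-138,p{\left(5,18 \right)} \right)} = \left(-1\right) \left(- \frac{3}{5}\right) = \frac{3}{5}$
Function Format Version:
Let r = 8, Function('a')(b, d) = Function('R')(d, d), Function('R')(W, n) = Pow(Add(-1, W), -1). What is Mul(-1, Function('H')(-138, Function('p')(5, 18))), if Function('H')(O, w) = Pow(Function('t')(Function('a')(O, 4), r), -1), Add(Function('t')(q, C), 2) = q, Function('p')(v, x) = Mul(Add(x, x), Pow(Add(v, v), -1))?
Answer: Rational(3, 5) ≈ 0.60000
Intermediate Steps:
Function('p')(v, x) = Mul(x, Pow(v, -1)) (Function('p')(v, x) = Mul(Mul(2, x), Pow(Mul(2, v), -1)) = Mul(Mul(2, x), Mul(Rational(1, 2), Pow(v, -1))) = Mul(x, Pow(v, -1)))
Function('a')(b, d) = Pow(Add(-1, d), -1)
Function('t')(q, C) = Add(-2, q)
Function('H')(O, w) = Rational(-3, 5) (Function('H')(O, w) = Pow(Add(-2, Pow(Add(-1, 4), -1)), -1) = Pow(Add(-2, Pow(3, -1)), -1) = Pow(Add(-2, Rational(1, 3)), -1) = Pow(Rational(-5, 3), -1) = Rational(-3, 5))
Mul(-1, Function('H')(-138, Function('p')(5, 18))) = Mul(-1, Rational(-3, 5)) = Rational(3, 5)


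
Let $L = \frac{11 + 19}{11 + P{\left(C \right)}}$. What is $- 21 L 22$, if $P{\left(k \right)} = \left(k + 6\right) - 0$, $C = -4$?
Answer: $- \frac{13860}{13} \approx -1066.2$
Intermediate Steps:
$P{\left(k \right)} = 6 + k$ ($P{\left(k \right)} = \left(6 + k\right) + 0 = 6 + k$)
$L = \frac{30}{13}$ ($L = \frac{11 + 19}{11 + \left(6 - 4\right)} = \frac{30}{11 + 2} = \frac{30}{13} \approx 2.3077$)
$- 21 L 22 = \left(-21\right) \frac{30}{13} \cdot 22 = \left(- \frac{630}{13}\right) 22 = - \frac{13860}{13}$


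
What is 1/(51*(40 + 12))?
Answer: 1/2652 ≈ 0.00037707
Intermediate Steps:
1/(51*(40 + 12)) = 1/(51*52) = 1/2652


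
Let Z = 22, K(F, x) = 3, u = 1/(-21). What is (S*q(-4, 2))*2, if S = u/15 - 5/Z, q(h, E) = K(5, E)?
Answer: -1597/1155 ≈ -1.3827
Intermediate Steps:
u = -1/21 ≈ -0.047619
q(h, E) = 3
S = -1597/6930 (S = -1/21/15 - 5/22 = -1/21*1/15 - 5*1/22 = -1/315 - 5/22 = -1597/6930 ≈ -0.23045)
(S*q(-4, 2))*2 = -1597/6930*3*2 = -1597/2310*2 = -1597/1155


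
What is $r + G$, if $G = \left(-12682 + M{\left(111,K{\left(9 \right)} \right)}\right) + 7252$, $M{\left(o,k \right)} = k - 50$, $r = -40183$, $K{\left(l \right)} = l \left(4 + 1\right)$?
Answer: $-45618$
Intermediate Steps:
$K{\left(l \right)} = 5 l$ ($K{\left(l \right)} = l 5 = 5 l$)
$M{\left(o,k \right)} = -50 + k$
$G = -5435$ ($G = \left(-12682 + \left(-50 + 5 \cdot 9\right)\right) + 7252 = \left(-12682 + \left(-50 + 45\right)\right) + 7252 = \left(-12682 - 5\right) + 7252 = -12687 + 7252 = -5435$)
$r + G = -40183 - 5435 = -45618$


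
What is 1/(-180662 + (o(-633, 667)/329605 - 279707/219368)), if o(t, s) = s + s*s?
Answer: -72304789640/13062722358038807 ≈ -5.5352e-6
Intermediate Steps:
o(t, s) = s + s²
1/(-180662 + (o(-633, 667)/329605 - 279707/219368)) = 1/(-180662 + ((667*(1 + 667))/329605 - 279707/219368)) = 1/(-180662 + ((667*668)*(1/329605) - 279707*1/219368)) = 1/(-180662 + (445556*(1/329605) - 279707/219368)) = 1/(-180662 + (445556/329605 - 279707/219368)) = 1/(-180662 + 5547902873/72304789640) = 1/(-13062722358038807/72304789640) = -72304789640/13062722358038807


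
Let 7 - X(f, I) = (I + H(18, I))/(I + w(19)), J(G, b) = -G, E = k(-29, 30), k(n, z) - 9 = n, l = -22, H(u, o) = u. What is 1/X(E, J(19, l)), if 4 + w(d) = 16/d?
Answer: 421/2928 ≈ 0.14378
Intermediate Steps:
w(d) = -4 + 16/d
k(n, z) = 9 + n
E = -20 (E = 9 - 29 = -20)
X(f, I) = 7 - (18 + I)/(-60/19 + I) (X(f, I) = 7 - (I + 18)/(I + (-4 + 16/19)) = 7 - (18 + I)/(I + (-4 + 16*(1/19))) = 7 - (18 + I)/(I + (-4 + 16/19)) = 7 - (18 + I)/(I - 60/19) = 7 - (18 + I)/(-60/19 + I))
1/X(E, J(19, l)) = 1/(6*(-127 + 19*(-1*19))/(-60 + 19*(-1*19))) = 1/(6*(-127 + 19*(-19))/(-60 + 19*(-19))) = 1/(6*(-127 - 361)/(-60 - 361)) = 1/(6*(-488)/(-421)) = 1/(6*(-1/421)*(-488)) = 1/(2928/421) = 421/2928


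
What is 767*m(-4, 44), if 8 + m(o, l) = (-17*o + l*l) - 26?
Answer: 1510990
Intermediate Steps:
m(o, l) = -34 + l**2 - 17*o (m(o, l) = -8 + ((-17*o + l*l) - 26) = -8 + ((-17*o + l**2) - 26) = -8 + ((l**2 - 17*o) - 26) = -8 + (-26 + l**2 - 17*o) = -34 + l**2 - 17*o)
767*m(-4, 44) = 767*(-34 + 44**2 - 17*(-4)) = 767*(-34 + 1936 + 68) = 767*1970 = 1510990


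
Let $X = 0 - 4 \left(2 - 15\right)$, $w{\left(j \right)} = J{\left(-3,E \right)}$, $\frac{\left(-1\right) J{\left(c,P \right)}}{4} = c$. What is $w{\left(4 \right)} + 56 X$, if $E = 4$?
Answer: $2924$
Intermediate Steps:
$J{\left(c,P \right)} = - 4 c$
$w{\left(j \right)} = 12$ ($w{\left(j \right)} = \left(-4\right) \left(-3\right) = 12$)
$X = 52$ ($X = 0 - 4 \left(2 - 15\right) = 0 - -52 = 0 + 52 = 52$)
$w{\left(4 \right)} + 56 X = 12 + 56 \cdot 52 = 12 + 2912 = 2924$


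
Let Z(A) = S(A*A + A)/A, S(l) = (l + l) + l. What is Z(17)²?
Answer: 2916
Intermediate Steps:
S(l) = 3*l (S(l) = 2*l + l = 3*l)
Z(A) = (3*A + 3*A²)/A (Z(A) = (3*(A*A + A))/A = (3*(A² + A))/A = (3*(A + A²))/A = (3*A + 3*A²)/A)
Z(17)² = (3 + 3*17)² = (3 + 51)² = 54² = 2916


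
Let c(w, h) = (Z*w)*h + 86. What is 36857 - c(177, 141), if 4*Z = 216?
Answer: -1310907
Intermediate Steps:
Z = 54 (Z = (¼)*216 = 54)
c(w, h) = 86 + 54*h*w (c(w, h) = (54*w)*h + 86 = 54*h*w + 86 = 86 + 54*h*w)
36857 - c(177, 141) = 36857 - (86 + 54*141*177) = 36857 - (86 + 1347678) = 36857 - 1*1347764 = 36857 - 1347764 = -1310907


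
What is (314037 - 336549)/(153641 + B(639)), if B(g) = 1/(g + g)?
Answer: -4110048/28050457 ≈ -0.14652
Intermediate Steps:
B(g) = 1/(2*g)
(314037 - 336549)/(153641 + B(639)) = (314037 - 336549)/(153641 + (1/2)/639) = -22512/(153641 + (1/2)*(1/639)) = -22512/(153641 + 1/1278) = -22512/196353199/1278 = -22512*1278/196353199 = -4110048/28050457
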